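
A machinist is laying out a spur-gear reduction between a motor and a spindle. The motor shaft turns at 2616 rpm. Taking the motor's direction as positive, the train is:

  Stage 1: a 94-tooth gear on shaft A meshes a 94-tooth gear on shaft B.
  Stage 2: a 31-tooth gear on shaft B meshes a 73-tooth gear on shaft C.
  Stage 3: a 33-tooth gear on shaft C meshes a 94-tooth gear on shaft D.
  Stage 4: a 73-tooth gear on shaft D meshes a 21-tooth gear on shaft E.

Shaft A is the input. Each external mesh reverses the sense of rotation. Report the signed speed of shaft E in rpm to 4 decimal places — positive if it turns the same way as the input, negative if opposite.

+1355.7082 rpm (same as input, |ω| = 1355.7082 rpm)

Stage 1 [94T→94T]: ω = 2616.0000×94/94 = 2616.0000 rpm, dir flips to −; running = −2616.0000
Stage 2 [31T→73T]: ω = 2616.0000×31/73 = 1110.9041 rpm, dir flips to +; running = +1110.9041
Stage 3 [33T→94T]: ω = 1110.9041×33/94 = 389.9983 rpm, dir flips to −; running = −389.9983
Stage 4 [73T→21T]: ω = 389.9983×73/21 = 1355.7082 rpm, dir flips to +; running = +1355.7082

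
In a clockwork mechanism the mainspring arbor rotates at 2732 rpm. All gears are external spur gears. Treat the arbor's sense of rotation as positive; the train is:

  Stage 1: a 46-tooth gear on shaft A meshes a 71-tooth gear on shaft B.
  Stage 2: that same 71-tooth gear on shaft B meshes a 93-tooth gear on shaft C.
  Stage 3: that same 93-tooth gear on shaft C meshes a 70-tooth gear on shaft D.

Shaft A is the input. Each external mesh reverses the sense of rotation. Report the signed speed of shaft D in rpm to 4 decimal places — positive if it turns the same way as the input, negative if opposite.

Stage 1 [46T→71T]: ω = 2732.0000×46/71 = 1770.0282 rpm, dir flips to −; running = −1770.0282
Stage 2 [71T→93T]: ω = 1770.0282×71/93 = 1351.3118 rpm, dir flips to +; running = +1351.3118
Stage 3 [93T→70T]: ω = 1351.3118×93/70 = 1795.3143 rpm, dir flips to −; running = −1795.3143

-1795.3143 rpm (opposite to input, |ω| = 1795.3143 rpm)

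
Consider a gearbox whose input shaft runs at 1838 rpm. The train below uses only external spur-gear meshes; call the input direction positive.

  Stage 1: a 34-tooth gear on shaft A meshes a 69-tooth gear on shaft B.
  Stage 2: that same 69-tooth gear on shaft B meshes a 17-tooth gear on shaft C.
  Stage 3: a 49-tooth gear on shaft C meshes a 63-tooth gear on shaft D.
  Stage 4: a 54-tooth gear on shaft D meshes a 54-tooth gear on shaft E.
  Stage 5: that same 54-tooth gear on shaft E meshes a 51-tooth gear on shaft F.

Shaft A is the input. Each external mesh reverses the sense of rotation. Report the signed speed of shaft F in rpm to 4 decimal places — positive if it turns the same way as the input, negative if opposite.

Stage 1 [34T→69T]: ω = 1838.0000×34/69 = 905.6812 rpm, dir flips to −; running = −905.6812
Stage 2 [69T→17T]: ω = 905.6812×69/17 = 3676.0000 rpm, dir flips to +; running = +3676.0000
Stage 3 [49T→63T]: ω = 3676.0000×49/63 = 2859.1111 rpm, dir flips to −; running = −2859.1111
Stage 4 [54T→54T]: ω = 2859.1111×54/54 = 2859.1111 rpm, dir flips to +; running = +2859.1111
Stage 5 [54T→51T]: ω = 2859.1111×54/51 = 3027.2941 rpm, dir flips to −; running = −3027.2941

-3027.2941 rpm (opposite to input, |ω| = 3027.2941 rpm)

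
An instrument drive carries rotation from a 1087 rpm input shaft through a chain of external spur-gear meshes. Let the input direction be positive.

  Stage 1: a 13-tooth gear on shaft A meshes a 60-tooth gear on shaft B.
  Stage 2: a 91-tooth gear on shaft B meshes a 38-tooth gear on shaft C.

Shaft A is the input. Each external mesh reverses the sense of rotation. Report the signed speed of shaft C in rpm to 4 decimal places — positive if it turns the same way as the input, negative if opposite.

Stage 1 [13T→60T]: ω = 1087.0000×13/60 = 235.5167 rpm, dir flips to −; running = −235.5167
Stage 2 [91T→38T]: ω = 235.5167×91/38 = 564.0004 rpm, dir flips to +; running = +564.0004

+564.0004 rpm (same as input, |ω| = 564.0004 rpm)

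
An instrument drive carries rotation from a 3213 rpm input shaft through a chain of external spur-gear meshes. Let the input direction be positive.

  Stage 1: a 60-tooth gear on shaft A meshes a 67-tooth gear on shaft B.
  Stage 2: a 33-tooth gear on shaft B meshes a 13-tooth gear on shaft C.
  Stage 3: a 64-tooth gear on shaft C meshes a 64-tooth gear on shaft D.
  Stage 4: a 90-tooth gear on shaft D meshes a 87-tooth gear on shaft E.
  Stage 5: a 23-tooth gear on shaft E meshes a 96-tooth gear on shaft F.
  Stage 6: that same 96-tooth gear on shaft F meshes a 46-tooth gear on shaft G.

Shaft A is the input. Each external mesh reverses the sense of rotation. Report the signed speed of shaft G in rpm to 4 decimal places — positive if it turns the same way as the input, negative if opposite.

+3777.9049 rpm (same as input, |ω| = 3777.9049 rpm)

Stage 1 [60T→67T]: ω = 3213.0000×60/67 = 2877.3134 rpm, dir flips to −; running = −2877.3134
Stage 2 [33T→13T]: ω = 2877.3134×33/13 = 7303.9495 rpm, dir flips to +; running = +7303.9495
Stage 3 [64T→64T]: ω = 7303.9495×64/64 = 7303.9495 rpm, dir flips to −; running = −7303.9495
Stage 4 [90T→87T]: ω = 7303.9495×90/87 = 7555.8098 rpm, dir flips to +; running = +7555.8098
Stage 5 [23T→96T]: ω = 7555.8098×23/96 = 1810.2461 rpm, dir flips to −; running = −1810.2461
Stage 6 [96T→46T]: ω = 1810.2461×96/46 = 3777.9049 rpm, dir flips to +; running = +3777.9049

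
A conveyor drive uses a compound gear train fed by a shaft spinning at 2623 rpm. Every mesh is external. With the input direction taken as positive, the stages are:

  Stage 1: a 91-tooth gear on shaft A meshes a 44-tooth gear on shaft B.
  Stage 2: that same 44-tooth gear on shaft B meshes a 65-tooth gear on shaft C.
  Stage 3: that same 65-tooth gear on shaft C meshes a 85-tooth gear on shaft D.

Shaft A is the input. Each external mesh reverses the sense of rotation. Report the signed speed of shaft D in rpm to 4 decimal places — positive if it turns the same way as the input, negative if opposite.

Stage 1 [91T→44T]: ω = 2623.0000×91/44 = 5424.8409 rpm, dir flips to −; running = −5424.8409
Stage 2 [44T→65T]: ω = 5424.8409×44/65 = 3672.2000 rpm, dir flips to +; running = +3672.2000
Stage 3 [65T→85T]: ω = 3672.2000×65/85 = 2808.1529 rpm, dir flips to −; running = −2808.1529

-2808.1529 rpm (opposite to input, |ω| = 2808.1529 rpm)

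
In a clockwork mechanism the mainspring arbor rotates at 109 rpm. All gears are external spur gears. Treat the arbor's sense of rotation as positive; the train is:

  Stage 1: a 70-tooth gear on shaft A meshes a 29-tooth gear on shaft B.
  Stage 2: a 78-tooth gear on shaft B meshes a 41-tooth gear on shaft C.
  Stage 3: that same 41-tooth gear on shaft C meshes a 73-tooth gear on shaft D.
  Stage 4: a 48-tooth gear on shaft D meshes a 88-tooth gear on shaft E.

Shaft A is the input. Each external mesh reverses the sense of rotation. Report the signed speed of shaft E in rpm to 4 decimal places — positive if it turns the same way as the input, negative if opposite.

Stage 1 [70T→29T]: ω = 109.0000×70/29 = 263.1034 rpm, dir flips to −; running = −263.1034
Stage 2 [78T→41T]: ω = 263.1034×78/41 = 500.5383 rpm, dir flips to +; running = +500.5383
Stage 3 [41T→73T]: ω = 500.5383×41/73 = 281.1242 rpm, dir flips to −; running = −281.1242
Stage 4 [48T→88T]: ω = 281.1242×48/88 = 153.3405 rpm, dir flips to +; running = +153.3405

+153.3405 rpm (same as input, |ω| = 153.3405 rpm)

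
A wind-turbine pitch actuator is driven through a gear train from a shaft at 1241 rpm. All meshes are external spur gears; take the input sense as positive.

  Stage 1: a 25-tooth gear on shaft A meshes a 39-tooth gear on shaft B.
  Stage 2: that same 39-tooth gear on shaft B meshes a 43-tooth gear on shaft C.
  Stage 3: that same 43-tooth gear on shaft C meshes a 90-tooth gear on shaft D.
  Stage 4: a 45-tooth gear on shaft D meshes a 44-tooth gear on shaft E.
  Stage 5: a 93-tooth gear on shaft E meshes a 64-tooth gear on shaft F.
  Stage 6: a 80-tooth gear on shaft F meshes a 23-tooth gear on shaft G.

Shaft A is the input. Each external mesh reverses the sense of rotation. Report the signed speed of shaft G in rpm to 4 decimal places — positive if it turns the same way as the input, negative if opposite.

+1781.9448 rpm (same as input, |ω| = 1781.9448 rpm)

Stage 1 [25T→39T]: ω = 1241.0000×25/39 = 795.5128 rpm, dir flips to −; running = −795.5128
Stage 2 [39T→43T]: ω = 795.5128×39/43 = 721.5116 rpm, dir flips to +; running = +721.5116
Stage 3 [43T→90T]: ω = 721.5116×43/90 = 344.7222 rpm, dir flips to −; running = −344.7222
Stage 4 [45T→44T]: ω = 344.7222×45/44 = 352.5568 rpm, dir flips to +; running = +352.5568
Stage 5 [93T→64T]: ω = 352.5568×93/64 = 512.3091 rpm, dir flips to −; running = −512.3091
Stage 6 [80T→23T]: ω = 512.3091×80/23 = 1781.9448 rpm, dir flips to +; running = +1781.9448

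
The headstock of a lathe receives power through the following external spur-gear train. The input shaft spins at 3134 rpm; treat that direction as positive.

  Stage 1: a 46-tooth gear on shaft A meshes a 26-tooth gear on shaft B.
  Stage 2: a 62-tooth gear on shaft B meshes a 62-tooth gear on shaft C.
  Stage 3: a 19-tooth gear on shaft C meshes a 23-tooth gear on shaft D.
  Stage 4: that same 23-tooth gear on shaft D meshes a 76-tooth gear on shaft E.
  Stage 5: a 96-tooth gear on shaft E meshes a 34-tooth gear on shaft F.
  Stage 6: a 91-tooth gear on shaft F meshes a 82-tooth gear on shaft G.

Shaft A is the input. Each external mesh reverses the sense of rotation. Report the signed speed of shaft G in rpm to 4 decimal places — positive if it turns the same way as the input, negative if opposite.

+4343.5352 rpm (same as input, |ω| = 4343.5352 rpm)

Stage 1 [46T→26T]: ω = 3134.0000×46/26 = 5544.7692 rpm, dir flips to −; running = −5544.7692
Stage 2 [62T→62T]: ω = 5544.7692×62/62 = 5544.7692 rpm, dir flips to +; running = +5544.7692
Stage 3 [19T→23T]: ω = 5544.7692×19/23 = 4580.4615 rpm, dir flips to −; running = −4580.4615
Stage 4 [23T→76T]: ω = 4580.4615×23/76 = 1386.1923 rpm, dir flips to +; running = +1386.1923
Stage 5 [96T→34T]: ω = 1386.1923×96/34 = 3913.9548 rpm, dir flips to −; running = −3913.9548
Stage 6 [91T→82T]: ω = 3913.9548×91/82 = 4343.5352 rpm, dir flips to +; running = +4343.5352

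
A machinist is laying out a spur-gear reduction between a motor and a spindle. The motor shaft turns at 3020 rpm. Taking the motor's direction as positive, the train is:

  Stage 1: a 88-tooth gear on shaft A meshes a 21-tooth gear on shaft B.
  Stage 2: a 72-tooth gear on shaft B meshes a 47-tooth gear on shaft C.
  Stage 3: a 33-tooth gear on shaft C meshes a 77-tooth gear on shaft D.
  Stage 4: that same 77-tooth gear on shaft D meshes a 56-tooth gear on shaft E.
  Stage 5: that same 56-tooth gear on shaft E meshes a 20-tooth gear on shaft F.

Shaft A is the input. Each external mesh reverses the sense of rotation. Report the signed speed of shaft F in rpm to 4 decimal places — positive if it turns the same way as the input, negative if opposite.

-31988.1337 rpm (opposite to input, |ω| = 31988.1337 rpm)

Stage 1 [88T→21T]: ω = 3020.0000×88/21 = 12655.2381 rpm, dir flips to −; running = −12655.2381
Stage 2 [72T→47T]: ω = 12655.2381×72/47 = 19386.7477 rpm, dir flips to +; running = +19386.7477
Stage 3 [33T→77T]: ω = 19386.7477×33/77 = 8308.6062 rpm, dir flips to −; running = −8308.6062
Stage 4 [77T→56T]: ω = 8308.6062×77/56 = 11424.3335 rpm, dir flips to +; running = +11424.3335
Stage 5 [56T→20T]: ω = 11424.3335×56/20 = 31988.1337 rpm, dir flips to −; running = −31988.1337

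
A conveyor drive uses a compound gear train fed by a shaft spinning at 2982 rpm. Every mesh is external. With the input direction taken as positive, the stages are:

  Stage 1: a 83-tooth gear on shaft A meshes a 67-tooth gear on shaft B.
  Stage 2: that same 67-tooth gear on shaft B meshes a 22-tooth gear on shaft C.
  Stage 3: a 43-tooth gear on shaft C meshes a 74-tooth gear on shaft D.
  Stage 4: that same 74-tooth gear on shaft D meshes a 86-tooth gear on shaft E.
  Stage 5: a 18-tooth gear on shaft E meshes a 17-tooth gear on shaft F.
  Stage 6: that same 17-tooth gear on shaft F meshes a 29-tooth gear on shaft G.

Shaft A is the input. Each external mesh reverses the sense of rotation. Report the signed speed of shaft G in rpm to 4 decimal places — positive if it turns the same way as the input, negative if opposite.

+3491.4639 rpm (same as input, |ω| = 3491.4639 rpm)

Stage 1 [83T→67T]: ω = 2982.0000×83/67 = 3694.1194 rpm, dir flips to −; running = −3694.1194
Stage 2 [67T→22T]: ω = 3694.1194×67/22 = 11250.2727 rpm, dir flips to +; running = +11250.2727
Stage 3 [43T→74T]: ω = 11250.2727×43/74 = 6537.3206 rpm, dir flips to −; running = −6537.3206
Stage 4 [74T→86T]: ω = 6537.3206×74/86 = 5625.1364 rpm, dir flips to +; running = +5625.1364
Stage 5 [18T→17T]: ω = 5625.1364×18/17 = 5956.0267 rpm, dir flips to −; running = −5956.0267
Stage 6 [17T→29T]: ω = 5956.0267×17/29 = 3491.4639 rpm, dir flips to +; running = +3491.4639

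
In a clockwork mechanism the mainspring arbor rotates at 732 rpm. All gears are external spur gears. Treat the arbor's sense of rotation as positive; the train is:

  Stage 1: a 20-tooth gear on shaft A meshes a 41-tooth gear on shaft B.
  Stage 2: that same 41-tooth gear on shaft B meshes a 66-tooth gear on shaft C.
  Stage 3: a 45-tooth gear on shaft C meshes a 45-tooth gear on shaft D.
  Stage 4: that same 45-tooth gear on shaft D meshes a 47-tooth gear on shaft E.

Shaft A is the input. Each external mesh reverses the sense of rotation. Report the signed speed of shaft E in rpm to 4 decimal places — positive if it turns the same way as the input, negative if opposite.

Stage 1 [20T→41T]: ω = 732.0000×20/41 = 357.0732 rpm, dir flips to −; running = −357.0732
Stage 2 [41T→66T]: ω = 357.0732×41/66 = 221.8182 rpm, dir flips to +; running = +221.8182
Stage 3 [45T→45T]: ω = 221.8182×45/45 = 221.8182 rpm, dir flips to −; running = −221.8182
Stage 4 [45T→47T]: ω = 221.8182×45/47 = 212.3791 rpm, dir flips to +; running = +212.3791

+212.3791 rpm (same as input, |ω| = 212.3791 rpm)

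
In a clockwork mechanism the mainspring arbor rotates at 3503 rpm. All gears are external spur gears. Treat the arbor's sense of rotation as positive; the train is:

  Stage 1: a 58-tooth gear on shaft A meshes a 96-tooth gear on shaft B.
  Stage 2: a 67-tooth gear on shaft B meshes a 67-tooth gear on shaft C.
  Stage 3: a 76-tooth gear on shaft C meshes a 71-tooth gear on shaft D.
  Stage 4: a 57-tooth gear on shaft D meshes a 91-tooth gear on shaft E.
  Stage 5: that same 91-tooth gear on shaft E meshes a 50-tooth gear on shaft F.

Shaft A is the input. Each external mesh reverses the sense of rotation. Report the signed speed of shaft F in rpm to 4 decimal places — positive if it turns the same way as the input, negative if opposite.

Stage 1 [58T→96T]: ω = 3503.0000×58/96 = 2116.3958 rpm, dir flips to −; running = −2116.3958
Stage 2 [67T→67T]: ω = 2116.3958×67/67 = 2116.3958 rpm, dir flips to +; running = +2116.3958
Stage 3 [76T→71T]: ω = 2116.3958×76/71 = 2265.4378 rpm, dir flips to −; running = −2265.4378
Stage 4 [57T→91T]: ω = 2265.4378×57/91 = 1419.0105 rpm, dir flips to +; running = +1419.0105
Stage 5 [91T→50T]: ω = 1419.0105×91/50 = 2582.5991 rpm, dir flips to −; running = −2582.5991

-2582.5991 rpm (opposite to input, |ω| = 2582.5991 rpm)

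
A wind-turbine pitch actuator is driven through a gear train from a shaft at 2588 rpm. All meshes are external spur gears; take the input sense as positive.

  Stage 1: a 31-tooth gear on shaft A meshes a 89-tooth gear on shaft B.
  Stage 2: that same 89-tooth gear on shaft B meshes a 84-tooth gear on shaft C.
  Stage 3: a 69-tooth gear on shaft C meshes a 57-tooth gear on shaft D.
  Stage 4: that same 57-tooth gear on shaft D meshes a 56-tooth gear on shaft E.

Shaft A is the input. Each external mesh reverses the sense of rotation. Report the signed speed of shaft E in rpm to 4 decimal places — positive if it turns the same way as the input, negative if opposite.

Stage 1 [31T→89T]: ω = 2588.0000×31/89 = 901.4382 rpm, dir flips to −; running = −901.4382
Stage 2 [89T→84T]: ω = 901.4382×89/84 = 955.0952 rpm, dir flips to +; running = +955.0952
Stage 3 [69T→57T]: ω = 955.0952×69/57 = 1156.1679 rpm, dir flips to −; running = −1156.1679
Stage 4 [57T→56T]: ω = 1156.1679×57/56 = 1176.8138 rpm, dir flips to +; running = +1176.8138

+1176.8138 rpm (same as input, |ω| = 1176.8138 rpm)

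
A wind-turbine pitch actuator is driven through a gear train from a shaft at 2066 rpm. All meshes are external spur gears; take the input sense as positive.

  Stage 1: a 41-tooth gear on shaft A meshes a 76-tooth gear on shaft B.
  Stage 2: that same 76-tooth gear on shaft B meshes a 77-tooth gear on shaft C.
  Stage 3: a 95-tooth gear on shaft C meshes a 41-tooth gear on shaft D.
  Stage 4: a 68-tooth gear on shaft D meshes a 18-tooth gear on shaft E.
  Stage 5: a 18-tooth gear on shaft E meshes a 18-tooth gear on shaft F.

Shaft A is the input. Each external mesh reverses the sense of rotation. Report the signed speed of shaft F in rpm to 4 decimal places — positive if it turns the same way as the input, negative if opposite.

-9629.4084 rpm (opposite to input, |ω| = 9629.4084 rpm)

Stage 1 [41T→76T]: ω = 2066.0000×41/76 = 1114.5526 rpm, dir flips to −; running = −1114.5526
Stage 2 [76T→77T]: ω = 1114.5526×76/77 = 1100.0779 rpm, dir flips to +; running = +1100.0779
Stage 3 [95T→41T]: ω = 1100.0779×95/41 = 2548.9610 rpm, dir flips to −; running = −2548.9610
Stage 4 [68T→18T]: ω = 2548.9610×68/18 = 9629.4084 rpm, dir flips to +; running = +9629.4084
Stage 5 [18T→18T]: ω = 9629.4084×18/18 = 9629.4084 rpm, dir flips to −; running = −9629.4084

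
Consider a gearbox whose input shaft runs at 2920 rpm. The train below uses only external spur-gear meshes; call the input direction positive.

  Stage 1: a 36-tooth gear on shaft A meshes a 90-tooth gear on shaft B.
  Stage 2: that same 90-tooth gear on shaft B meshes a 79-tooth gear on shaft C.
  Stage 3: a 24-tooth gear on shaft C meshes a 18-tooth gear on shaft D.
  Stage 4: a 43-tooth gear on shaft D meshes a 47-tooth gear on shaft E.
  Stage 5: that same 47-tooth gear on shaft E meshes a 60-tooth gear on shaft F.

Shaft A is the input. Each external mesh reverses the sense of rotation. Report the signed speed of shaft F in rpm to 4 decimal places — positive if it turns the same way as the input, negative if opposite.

Stage 1 [36T→90T]: ω = 2920.0000×36/90 = 1168.0000 rpm, dir flips to −; running = −1168.0000
Stage 2 [90T→79T]: ω = 1168.0000×90/79 = 1330.6329 rpm, dir flips to +; running = +1330.6329
Stage 3 [24T→18T]: ω = 1330.6329×24/18 = 1774.1772 rpm, dir flips to −; running = −1774.1772
Stage 4 [43T→47T]: ω = 1774.1772×43/47 = 1623.1834 rpm, dir flips to +; running = +1623.1834
Stage 5 [47T→60T]: ω = 1623.1834×47/60 = 1271.4937 rpm, dir flips to −; running = −1271.4937

-1271.4937 rpm (opposite to input, |ω| = 1271.4937 rpm)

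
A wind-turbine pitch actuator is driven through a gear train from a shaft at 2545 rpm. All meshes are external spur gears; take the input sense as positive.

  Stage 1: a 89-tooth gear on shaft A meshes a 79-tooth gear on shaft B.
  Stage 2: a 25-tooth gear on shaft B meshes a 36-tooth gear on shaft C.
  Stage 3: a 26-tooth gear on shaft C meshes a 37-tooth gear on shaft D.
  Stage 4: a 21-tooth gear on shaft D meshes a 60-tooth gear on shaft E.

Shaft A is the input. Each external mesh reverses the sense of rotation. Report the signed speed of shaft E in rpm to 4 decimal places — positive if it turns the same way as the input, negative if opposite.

+489.6975 rpm (same as input, |ω| = 489.6975 rpm)

Stage 1 [89T→79T]: ω = 2545.0000×89/79 = 2867.1519 rpm, dir flips to −; running = −2867.1519
Stage 2 [25T→36T]: ω = 2867.1519×25/36 = 1991.0777 rpm, dir flips to +; running = +1991.0777
Stage 3 [26T→37T]: ω = 1991.0777×26/37 = 1399.1357 rpm, dir flips to −; running = −1399.1357
Stage 4 [21T→60T]: ω = 1399.1357×21/60 = 489.6975 rpm, dir flips to +; running = +489.6975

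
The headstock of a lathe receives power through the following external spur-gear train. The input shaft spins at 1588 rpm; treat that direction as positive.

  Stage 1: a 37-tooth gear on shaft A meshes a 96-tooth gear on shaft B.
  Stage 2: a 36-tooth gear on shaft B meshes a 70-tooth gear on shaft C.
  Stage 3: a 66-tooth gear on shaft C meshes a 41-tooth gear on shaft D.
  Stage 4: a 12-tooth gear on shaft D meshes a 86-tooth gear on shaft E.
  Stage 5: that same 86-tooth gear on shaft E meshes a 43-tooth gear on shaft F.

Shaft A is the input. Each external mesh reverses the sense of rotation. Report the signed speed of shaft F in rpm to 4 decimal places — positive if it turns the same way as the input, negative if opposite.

-141.4029 rpm (opposite to input, |ω| = 141.4029 rpm)

Stage 1 [37T→96T]: ω = 1588.0000×37/96 = 612.0417 rpm, dir flips to −; running = −612.0417
Stage 2 [36T→70T]: ω = 612.0417×36/70 = 314.7643 rpm, dir flips to +; running = +314.7643
Stage 3 [66T→41T]: ω = 314.7643×66/41 = 506.6937 rpm, dir flips to −; running = −506.6937
Stage 4 [12T→86T]: ω = 506.6937×12/86 = 70.7015 rpm, dir flips to +; running = +70.7015
Stage 5 [86T→43T]: ω = 70.7015×86/43 = 141.4029 rpm, dir flips to −; running = −141.4029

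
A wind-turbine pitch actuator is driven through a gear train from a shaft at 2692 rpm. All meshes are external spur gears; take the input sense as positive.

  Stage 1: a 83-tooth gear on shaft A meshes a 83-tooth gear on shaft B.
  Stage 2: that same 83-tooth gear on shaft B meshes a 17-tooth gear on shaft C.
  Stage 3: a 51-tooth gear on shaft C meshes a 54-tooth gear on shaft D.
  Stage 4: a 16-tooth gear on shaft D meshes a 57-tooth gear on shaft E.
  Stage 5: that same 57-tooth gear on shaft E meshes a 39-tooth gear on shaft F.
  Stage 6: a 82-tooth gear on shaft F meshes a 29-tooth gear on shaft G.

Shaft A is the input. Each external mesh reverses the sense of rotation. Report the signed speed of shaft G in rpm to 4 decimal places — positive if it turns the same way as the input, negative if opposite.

+14399.6479 rpm (same as input, |ω| = 14399.6479 rpm)

Stage 1 [83T→83T]: ω = 2692.0000×83/83 = 2692.0000 rpm, dir flips to −; running = −2692.0000
Stage 2 [83T→17T]: ω = 2692.0000×83/17 = 13143.2941 rpm, dir flips to +; running = +13143.2941
Stage 3 [51T→54T]: ω = 13143.2941×51/54 = 12413.1111 rpm, dir flips to −; running = −12413.1111
Stage 4 [16T→57T]: ω = 12413.1111×16/57 = 3484.3821 rpm, dir flips to +; running = +3484.3821
Stage 5 [57T→39T]: ω = 3484.3821×57/39 = 5092.5584 rpm, dir flips to −; running = −5092.5584
Stage 6 [82T→29T]: ω = 5092.5584×82/29 = 14399.6479 rpm, dir flips to +; running = +14399.6479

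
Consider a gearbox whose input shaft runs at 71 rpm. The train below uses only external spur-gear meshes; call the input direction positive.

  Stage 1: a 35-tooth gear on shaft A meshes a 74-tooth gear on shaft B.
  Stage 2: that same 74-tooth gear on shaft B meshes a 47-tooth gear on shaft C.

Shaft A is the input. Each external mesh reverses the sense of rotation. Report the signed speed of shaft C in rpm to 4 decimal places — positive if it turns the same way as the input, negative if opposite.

+52.8723 rpm (same as input, |ω| = 52.8723 rpm)

Stage 1 [35T→74T]: ω = 71.0000×35/74 = 33.5811 rpm, dir flips to −; running = −33.5811
Stage 2 [74T→47T]: ω = 33.5811×74/47 = 52.8723 rpm, dir flips to +; running = +52.8723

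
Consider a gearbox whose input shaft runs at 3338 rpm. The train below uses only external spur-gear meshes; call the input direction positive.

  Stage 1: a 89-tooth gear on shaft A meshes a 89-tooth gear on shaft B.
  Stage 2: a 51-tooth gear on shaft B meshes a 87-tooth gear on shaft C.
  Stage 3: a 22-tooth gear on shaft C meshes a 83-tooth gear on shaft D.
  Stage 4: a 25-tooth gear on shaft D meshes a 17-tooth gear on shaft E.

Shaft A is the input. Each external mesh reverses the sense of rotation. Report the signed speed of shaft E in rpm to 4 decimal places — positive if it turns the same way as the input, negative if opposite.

+762.7337 rpm (same as input, |ω| = 762.7337 rpm)

Stage 1 [89T→89T]: ω = 3338.0000×89/89 = 3338.0000 rpm, dir flips to −; running = −3338.0000
Stage 2 [51T→87T]: ω = 3338.0000×51/87 = 1956.7586 rpm, dir flips to +; running = +1956.7586
Stage 3 [22T→83T]: ω = 1956.7586×22/83 = 518.6589 rpm, dir flips to −; running = −518.6589
Stage 4 [25T→17T]: ω = 518.6589×25/17 = 762.7337 rpm, dir flips to +; running = +762.7337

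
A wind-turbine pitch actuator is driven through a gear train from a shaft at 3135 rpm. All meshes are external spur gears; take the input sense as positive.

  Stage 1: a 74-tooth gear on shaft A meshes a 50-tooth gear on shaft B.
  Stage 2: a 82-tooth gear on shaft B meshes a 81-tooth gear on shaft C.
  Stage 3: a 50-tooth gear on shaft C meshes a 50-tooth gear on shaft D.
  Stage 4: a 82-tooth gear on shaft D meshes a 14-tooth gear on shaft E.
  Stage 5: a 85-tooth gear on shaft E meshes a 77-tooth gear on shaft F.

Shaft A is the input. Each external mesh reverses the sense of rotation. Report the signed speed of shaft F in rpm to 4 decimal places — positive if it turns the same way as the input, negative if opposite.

Stage 1 [74T→50T]: ω = 3135.0000×74/50 = 4639.8000 rpm, dir flips to −; running = −4639.8000
Stage 2 [82T→81T]: ω = 4639.8000×82/81 = 4697.0815 rpm, dir flips to +; running = +4697.0815
Stage 3 [50T→50T]: ω = 4697.0815×50/50 = 4697.0815 rpm, dir flips to −; running = −4697.0815
Stage 4 [82T→14T]: ω = 4697.0815×82/14 = 27511.4772 rpm, dir flips to +; running = +27511.4772
Stage 5 [85T→77T]: ω = 27511.4772×85/77 = 30369.8125 rpm, dir flips to −; running = −30369.8125

-30369.8125 rpm (opposite to input, |ω| = 30369.8125 rpm)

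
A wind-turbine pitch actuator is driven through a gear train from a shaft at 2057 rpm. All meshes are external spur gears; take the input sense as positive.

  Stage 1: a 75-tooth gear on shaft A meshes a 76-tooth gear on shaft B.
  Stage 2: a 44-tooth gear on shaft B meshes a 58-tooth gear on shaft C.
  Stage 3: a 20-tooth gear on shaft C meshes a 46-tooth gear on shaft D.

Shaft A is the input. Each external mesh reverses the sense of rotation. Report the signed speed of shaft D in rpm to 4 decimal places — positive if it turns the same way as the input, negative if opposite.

-669.5435 rpm (opposite to input, |ω| = 669.5435 rpm)

Stage 1 [75T→76T]: ω = 2057.0000×75/76 = 2029.9342 rpm, dir flips to −; running = −2029.9342
Stage 2 [44T→58T]: ω = 2029.9342×44/58 = 1539.9501 rpm, dir flips to +; running = +1539.9501
Stage 3 [20T→46T]: ω = 1539.9501×20/46 = 669.5435 rpm, dir flips to −; running = −669.5435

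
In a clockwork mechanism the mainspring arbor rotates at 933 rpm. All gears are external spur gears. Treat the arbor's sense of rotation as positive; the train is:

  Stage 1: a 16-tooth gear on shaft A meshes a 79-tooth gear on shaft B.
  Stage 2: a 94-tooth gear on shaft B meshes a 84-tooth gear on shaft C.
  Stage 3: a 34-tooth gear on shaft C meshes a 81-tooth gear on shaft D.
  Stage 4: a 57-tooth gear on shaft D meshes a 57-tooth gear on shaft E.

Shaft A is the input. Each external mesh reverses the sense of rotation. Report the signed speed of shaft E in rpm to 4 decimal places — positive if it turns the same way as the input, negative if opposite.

Stage 1 [16T→79T]: ω = 933.0000×16/79 = 188.9620 rpm, dir flips to −; running = −188.9620
Stage 2 [94T→84T]: ω = 188.9620×94/84 = 211.4575 rpm, dir flips to +; running = +211.4575
Stage 3 [34T→81T]: ω = 211.4575×34/81 = 88.7599 rpm, dir flips to −; running = −88.7599
Stage 4 [57T→57T]: ω = 88.7599×57/57 = 88.7599 rpm, dir flips to +; running = +88.7599

+88.7599 rpm (same as input, |ω| = 88.7599 rpm)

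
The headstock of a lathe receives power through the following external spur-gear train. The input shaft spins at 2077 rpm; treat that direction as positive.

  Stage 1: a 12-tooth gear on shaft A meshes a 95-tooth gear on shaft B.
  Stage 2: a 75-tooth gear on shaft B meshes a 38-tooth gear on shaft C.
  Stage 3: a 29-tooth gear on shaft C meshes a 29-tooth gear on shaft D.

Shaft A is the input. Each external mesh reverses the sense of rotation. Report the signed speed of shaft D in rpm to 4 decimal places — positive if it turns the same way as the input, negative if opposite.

-517.8116 rpm (opposite to input, |ω| = 517.8116 rpm)

Stage 1 [12T→95T]: ω = 2077.0000×12/95 = 262.3579 rpm, dir flips to −; running = −262.3579
Stage 2 [75T→38T]: ω = 262.3579×75/38 = 517.8116 rpm, dir flips to +; running = +517.8116
Stage 3 [29T→29T]: ω = 517.8116×29/29 = 517.8116 rpm, dir flips to −; running = −517.8116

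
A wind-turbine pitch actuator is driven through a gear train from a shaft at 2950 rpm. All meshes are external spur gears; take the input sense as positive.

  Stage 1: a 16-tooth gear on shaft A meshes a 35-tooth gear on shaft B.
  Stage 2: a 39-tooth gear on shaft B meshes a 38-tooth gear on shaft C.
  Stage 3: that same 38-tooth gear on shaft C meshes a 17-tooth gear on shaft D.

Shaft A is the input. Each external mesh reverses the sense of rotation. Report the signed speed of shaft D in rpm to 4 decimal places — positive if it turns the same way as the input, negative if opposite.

Stage 1 [16T→35T]: ω = 2950.0000×16/35 = 1348.5714 rpm, dir flips to −; running = −1348.5714
Stage 2 [39T→38T]: ω = 1348.5714×39/38 = 1384.0602 rpm, dir flips to +; running = +1384.0602
Stage 3 [38T→17T]: ω = 1384.0602×38/17 = 3093.7815 rpm, dir flips to −; running = −3093.7815

-3093.7815 rpm (opposite to input, |ω| = 3093.7815 rpm)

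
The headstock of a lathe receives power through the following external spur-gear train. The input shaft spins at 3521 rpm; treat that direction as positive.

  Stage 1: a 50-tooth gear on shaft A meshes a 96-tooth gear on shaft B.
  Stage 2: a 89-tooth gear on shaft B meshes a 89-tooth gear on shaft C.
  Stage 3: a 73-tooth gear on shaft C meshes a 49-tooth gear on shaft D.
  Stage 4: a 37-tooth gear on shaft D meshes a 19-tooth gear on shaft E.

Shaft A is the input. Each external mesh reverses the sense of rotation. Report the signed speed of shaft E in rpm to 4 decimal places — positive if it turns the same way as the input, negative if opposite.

Stage 1 [50T→96T]: ω = 3521.0000×50/96 = 1833.8542 rpm, dir flips to −; running = −1833.8542
Stage 2 [89T→89T]: ω = 1833.8542×89/89 = 1833.8542 rpm, dir flips to +; running = +1833.8542
Stage 3 [73T→49T]: ω = 1833.8542×73/49 = 2732.0685 rpm, dir flips to −; running = −2732.0685
Stage 4 [37T→19T]: ω = 2732.0685×37/19 = 5320.3438 rpm, dir flips to +; running = +5320.3438

+5320.3438 rpm (same as input, |ω| = 5320.3438 rpm)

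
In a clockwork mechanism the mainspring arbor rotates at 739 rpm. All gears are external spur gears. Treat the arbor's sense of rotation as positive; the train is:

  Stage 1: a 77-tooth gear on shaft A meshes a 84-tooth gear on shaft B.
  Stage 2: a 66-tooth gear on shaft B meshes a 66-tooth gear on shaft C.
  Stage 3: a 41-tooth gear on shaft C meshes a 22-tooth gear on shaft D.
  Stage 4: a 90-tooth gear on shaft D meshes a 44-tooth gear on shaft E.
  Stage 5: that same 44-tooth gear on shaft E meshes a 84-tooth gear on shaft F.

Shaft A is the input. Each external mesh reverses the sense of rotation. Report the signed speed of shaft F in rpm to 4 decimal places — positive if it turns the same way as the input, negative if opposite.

Stage 1 [77T→84T]: ω = 739.0000×77/84 = 677.4167 rpm, dir flips to −; running = −677.4167
Stage 2 [66T→66T]: ω = 677.4167×66/66 = 677.4167 rpm, dir flips to +; running = +677.4167
Stage 3 [41T→22T]: ω = 677.4167×41/22 = 1262.4583 rpm, dir flips to −; running = −1262.4583
Stage 4 [90T→44T]: ω = 1262.4583×90/44 = 2582.3011 rpm, dir flips to +; running = +2582.3011
Stage 5 [44T→84T]: ω = 2582.3011×44/84 = 1352.6339 rpm, dir flips to −; running = −1352.6339

-1352.6339 rpm (opposite to input, |ω| = 1352.6339 rpm)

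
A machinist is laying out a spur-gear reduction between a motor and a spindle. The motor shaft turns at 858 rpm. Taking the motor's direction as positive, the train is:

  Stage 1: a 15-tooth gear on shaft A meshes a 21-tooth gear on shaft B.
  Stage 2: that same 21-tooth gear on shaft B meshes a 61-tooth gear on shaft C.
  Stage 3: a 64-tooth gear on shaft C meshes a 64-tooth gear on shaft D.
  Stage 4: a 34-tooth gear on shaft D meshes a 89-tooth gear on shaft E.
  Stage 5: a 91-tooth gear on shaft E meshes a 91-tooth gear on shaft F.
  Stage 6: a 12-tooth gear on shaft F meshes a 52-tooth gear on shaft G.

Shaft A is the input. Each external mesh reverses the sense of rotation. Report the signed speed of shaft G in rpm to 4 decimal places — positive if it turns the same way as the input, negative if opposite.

+18.6001 rpm (same as input, |ω| = 18.6001 rpm)

Stage 1 [15T→21T]: ω = 858.0000×15/21 = 612.8571 rpm, dir flips to −; running = −612.8571
Stage 2 [21T→61T]: ω = 612.8571×21/61 = 210.9836 rpm, dir flips to +; running = +210.9836
Stage 3 [64T→64T]: ω = 210.9836×64/64 = 210.9836 rpm, dir flips to −; running = −210.9836
Stage 4 [34T→89T]: ω = 210.9836×34/89 = 80.6005 rpm, dir flips to +; running = +80.6005
Stage 5 [91T→91T]: ω = 80.6005×91/91 = 80.6005 rpm, dir flips to −; running = −80.6005
Stage 6 [12T→52T]: ω = 80.6005×12/52 = 18.6001 rpm, dir flips to +; running = +18.6001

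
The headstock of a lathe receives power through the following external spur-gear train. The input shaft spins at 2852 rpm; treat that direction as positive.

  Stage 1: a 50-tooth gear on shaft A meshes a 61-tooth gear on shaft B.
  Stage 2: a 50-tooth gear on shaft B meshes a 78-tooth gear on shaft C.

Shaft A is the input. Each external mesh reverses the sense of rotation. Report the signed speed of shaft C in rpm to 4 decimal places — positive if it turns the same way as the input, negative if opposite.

Stage 1 [50T→61T]: ω = 2852.0000×50/61 = 2337.7049 rpm, dir flips to −; running = −2337.7049
Stage 2 [50T→78T]: ω = 2337.7049×50/78 = 1498.5288 rpm, dir flips to +; running = +1498.5288

+1498.5288 rpm (same as input, |ω| = 1498.5288 rpm)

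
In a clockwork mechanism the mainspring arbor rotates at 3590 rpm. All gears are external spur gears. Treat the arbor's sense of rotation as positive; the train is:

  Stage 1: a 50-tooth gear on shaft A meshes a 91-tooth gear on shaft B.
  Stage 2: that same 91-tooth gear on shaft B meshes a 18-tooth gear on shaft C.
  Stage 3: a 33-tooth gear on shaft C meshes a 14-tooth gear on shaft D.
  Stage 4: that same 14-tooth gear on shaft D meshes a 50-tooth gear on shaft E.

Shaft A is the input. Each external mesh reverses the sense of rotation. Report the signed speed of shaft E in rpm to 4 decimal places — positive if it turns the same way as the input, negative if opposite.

Stage 1 [50T→91T]: ω = 3590.0000×50/91 = 1972.5275 rpm, dir flips to −; running = −1972.5275
Stage 2 [91T→18T]: ω = 1972.5275×91/18 = 9972.2222 rpm, dir flips to +; running = +9972.2222
Stage 3 [33T→14T]: ω = 9972.2222×33/14 = 23505.9524 rpm, dir flips to −; running = −23505.9524
Stage 4 [14T→50T]: ω = 23505.9524×14/50 = 6581.6667 rpm, dir flips to +; running = +6581.6667

+6581.6667 rpm (same as input, |ω| = 6581.6667 rpm)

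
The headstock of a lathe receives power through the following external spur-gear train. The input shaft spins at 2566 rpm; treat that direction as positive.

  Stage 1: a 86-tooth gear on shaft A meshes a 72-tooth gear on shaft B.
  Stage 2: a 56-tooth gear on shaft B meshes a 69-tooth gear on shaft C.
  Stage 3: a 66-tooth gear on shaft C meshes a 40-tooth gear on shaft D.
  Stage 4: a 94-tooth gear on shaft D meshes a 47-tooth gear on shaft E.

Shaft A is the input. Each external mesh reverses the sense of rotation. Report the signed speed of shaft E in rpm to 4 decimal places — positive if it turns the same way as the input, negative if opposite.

Stage 1 [86T→72T]: ω = 2566.0000×86/72 = 3064.9444 rpm, dir flips to −; running = −3064.9444
Stage 2 [56T→69T]: ω = 3064.9444×56/69 = 2487.4911 rpm, dir flips to +; running = +2487.4911
Stage 3 [66T→40T]: ω = 2487.4911×66/40 = 4104.3604 rpm, dir flips to −; running = −4104.3604
Stage 4 [94T→47T]: ω = 4104.3604×94/47 = 8208.7208 rpm, dir flips to +; running = +8208.7208

+8208.7208 rpm (same as input, |ω| = 8208.7208 rpm)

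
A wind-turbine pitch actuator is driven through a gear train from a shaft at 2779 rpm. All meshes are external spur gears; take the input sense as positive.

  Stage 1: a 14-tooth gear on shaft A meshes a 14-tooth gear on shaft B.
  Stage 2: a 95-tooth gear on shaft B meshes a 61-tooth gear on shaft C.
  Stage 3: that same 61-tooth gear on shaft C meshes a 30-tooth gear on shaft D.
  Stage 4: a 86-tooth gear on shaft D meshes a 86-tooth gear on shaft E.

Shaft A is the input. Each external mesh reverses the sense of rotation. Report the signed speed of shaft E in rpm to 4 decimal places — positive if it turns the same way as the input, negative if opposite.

+8800.1667 rpm (same as input, |ω| = 8800.1667 rpm)

Stage 1 [14T→14T]: ω = 2779.0000×14/14 = 2779.0000 rpm, dir flips to −; running = −2779.0000
Stage 2 [95T→61T]: ω = 2779.0000×95/61 = 4327.9508 rpm, dir flips to +; running = +4327.9508
Stage 3 [61T→30T]: ω = 4327.9508×61/30 = 8800.1667 rpm, dir flips to −; running = −8800.1667
Stage 4 [86T→86T]: ω = 8800.1667×86/86 = 8800.1667 rpm, dir flips to +; running = +8800.1667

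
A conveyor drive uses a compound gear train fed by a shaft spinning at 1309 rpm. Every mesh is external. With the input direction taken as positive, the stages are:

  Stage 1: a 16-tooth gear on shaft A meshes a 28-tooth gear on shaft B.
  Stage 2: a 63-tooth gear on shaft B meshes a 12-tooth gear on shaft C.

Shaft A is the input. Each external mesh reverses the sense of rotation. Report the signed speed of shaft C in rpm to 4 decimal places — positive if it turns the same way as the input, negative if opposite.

+3927.0000 rpm (same as input, |ω| = 3927.0000 rpm)

Stage 1 [16T→28T]: ω = 1309.0000×16/28 = 748.0000 rpm, dir flips to −; running = −748.0000
Stage 2 [63T→12T]: ω = 748.0000×63/12 = 3927.0000 rpm, dir flips to +; running = +3927.0000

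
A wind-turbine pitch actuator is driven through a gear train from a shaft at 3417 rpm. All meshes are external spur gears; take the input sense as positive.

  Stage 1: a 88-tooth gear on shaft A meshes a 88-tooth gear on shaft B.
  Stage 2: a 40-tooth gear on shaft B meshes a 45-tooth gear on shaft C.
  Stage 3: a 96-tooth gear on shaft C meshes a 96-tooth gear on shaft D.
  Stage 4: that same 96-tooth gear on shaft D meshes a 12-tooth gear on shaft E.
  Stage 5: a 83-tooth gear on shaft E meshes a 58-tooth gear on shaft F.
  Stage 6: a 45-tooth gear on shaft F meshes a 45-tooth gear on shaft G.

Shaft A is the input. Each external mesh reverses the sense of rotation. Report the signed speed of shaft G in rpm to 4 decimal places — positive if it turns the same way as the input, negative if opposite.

Stage 1 [88T→88T]: ω = 3417.0000×88/88 = 3417.0000 rpm, dir flips to −; running = −3417.0000
Stage 2 [40T→45T]: ω = 3417.0000×40/45 = 3037.3333 rpm, dir flips to +; running = +3037.3333
Stage 3 [96T→96T]: ω = 3037.3333×96/96 = 3037.3333 rpm, dir flips to −; running = −3037.3333
Stage 4 [96T→12T]: ω = 3037.3333×96/12 = 24298.6667 rpm, dir flips to +; running = +24298.6667
Stage 5 [83T→58T]: ω = 24298.6667×83/58 = 34772.2299 rpm, dir flips to −; running = −34772.2299
Stage 6 [45T→45T]: ω = 34772.2299×45/45 = 34772.2299 rpm, dir flips to +; running = +34772.2299

+34772.2299 rpm (same as input, |ω| = 34772.2299 rpm)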